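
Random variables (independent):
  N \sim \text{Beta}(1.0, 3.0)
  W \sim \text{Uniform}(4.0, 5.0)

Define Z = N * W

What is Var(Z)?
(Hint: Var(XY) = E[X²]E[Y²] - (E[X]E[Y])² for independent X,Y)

Var(XY) = E[X²]E[Y²] - (E[X]E[Y])²
E[N] = 0.25, Var(N) = 0.0375
E[W] = 4.5, Var(W) = 0.083333333
E[N²] = 0.0375 + 0.25² = 0.1
E[W²] = 0.083333333 + 4.5² = 20.333333
Var(Z) = 0.1*20.333333 - (0.25*4.5)²
= 2.0333333 - 1.265625 = 0.76770833

0.76770833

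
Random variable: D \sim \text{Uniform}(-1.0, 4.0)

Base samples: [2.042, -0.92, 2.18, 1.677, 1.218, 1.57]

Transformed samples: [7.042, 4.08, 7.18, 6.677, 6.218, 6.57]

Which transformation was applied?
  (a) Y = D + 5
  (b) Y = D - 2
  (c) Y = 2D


Checking option (a) Y = D + 5:
  D = 2.042 -> Y = 7.042 ✓
  D = -0.92 -> Y = 4.08 ✓
  D = 2.18 -> Y = 7.18 ✓
All samples match this transformation.

(a) D + 5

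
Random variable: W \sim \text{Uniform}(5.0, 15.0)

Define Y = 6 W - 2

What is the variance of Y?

For Y = aW + b: Var(Y) = a² * Var(W)
Var(W) = (15 - 5)^2/12 = 8.3333333
Var(Y) = 6² * 8.3333333 = 36 * 8.3333333 = 300

300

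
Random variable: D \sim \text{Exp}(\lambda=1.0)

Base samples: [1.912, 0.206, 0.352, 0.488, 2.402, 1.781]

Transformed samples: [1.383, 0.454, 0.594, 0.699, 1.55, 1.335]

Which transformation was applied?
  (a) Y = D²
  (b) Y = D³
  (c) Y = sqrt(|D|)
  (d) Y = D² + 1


Checking option (c) Y = sqrt(|D|):
  D = 1.912 -> Y = 1.383 ✓
  D = 0.206 -> Y = 0.454 ✓
  D = 0.352 -> Y = 0.594 ✓
All samples match this transformation.

(c) sqrt(|D|)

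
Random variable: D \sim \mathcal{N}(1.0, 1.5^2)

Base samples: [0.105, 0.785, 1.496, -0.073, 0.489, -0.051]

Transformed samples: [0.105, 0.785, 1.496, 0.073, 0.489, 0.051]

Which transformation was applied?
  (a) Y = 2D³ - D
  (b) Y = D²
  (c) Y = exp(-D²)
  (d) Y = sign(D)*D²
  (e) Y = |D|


Checking option (e) Y = |D|:
  D = 0.105 -> Y = 0.105 ✓
  D = 0.785 -> Y = 0.785 ✓
  D = 1.496 -> Y = 1.496 ✓
All samples match this transformation.

(e) |D|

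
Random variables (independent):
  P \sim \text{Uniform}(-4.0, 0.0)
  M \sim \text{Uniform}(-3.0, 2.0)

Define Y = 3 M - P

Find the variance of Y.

For independent RVs: Var(aX + bY) = a²Var(X) + b²Var(Y)
Var(P) = 1.3333333
Var(M) = 2.0833333
Var(Y) = (-1)²*1.3333333 + 3²*2.0833333
= 1*1.3333333 + 9*2.0833333 = 20.083333

20.083333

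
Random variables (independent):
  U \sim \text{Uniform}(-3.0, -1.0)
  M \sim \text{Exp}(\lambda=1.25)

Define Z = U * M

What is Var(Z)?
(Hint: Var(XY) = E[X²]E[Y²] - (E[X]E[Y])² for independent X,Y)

Var(XY) = E[X²]E[Y²] - (E[X]E[Y])²
E[U] = -2, Var(U) = 0.33333333
E[M] = 0.8, Var(M) = 0.64
E[U²] = 0.33333333 + (-2)² = 4.3333333
E[M²] = 0.64 + 0.8² = 1.28
Var(Z) = 4.3333333*1.28 - (-2*0.8)²
= 5.5466667 - 2.56 = 2.9866667

2.9866667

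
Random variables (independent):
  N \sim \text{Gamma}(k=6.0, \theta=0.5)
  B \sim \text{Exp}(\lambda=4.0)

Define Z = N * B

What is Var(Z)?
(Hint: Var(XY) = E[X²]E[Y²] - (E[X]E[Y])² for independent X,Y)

Var(XY) = E[X²]E[Y²] - (E[X]E[Y])²
E[N] = 3, Var(N) = 1.5
E[B] = 0.25, Var(B) = 0.0625
E[N²] = 1.5 + 3² = 10.5
E[B²] = 0.0625 + 0.25² = 0.125
Var(Z) = 10.5*0.125 - (3*0.25)²
= 1.3125 - 0.5625 = 0.75

0.75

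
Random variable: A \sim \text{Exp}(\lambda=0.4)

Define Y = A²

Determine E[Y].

E[A²] = Var(A) + (E[A])² = 6.25 + 6.25 = 12.5

12.5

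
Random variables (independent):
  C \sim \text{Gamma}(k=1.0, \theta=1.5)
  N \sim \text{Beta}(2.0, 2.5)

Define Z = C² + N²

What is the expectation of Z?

E[Z] = E[C²] + E[N²]
E[C²] = Var(C) + E[C]² = 2.25 + 2.25 = 4.5
E[N²] = Var(N) + E[N]² = 0.044893378 + 0.19753086 = 0.24242424
E[Z] = 4.5 + 0.24242424 = 4.7424242

4.7424242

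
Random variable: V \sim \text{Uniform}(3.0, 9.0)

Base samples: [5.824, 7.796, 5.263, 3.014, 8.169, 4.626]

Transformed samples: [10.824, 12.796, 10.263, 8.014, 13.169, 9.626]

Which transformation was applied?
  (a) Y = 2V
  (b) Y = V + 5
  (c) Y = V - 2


Checking option (b) Y = V + 5:
  V = 5.824 -> Y = 10.824 ✓
  V = 7.796 -> Y = 12.796 ✓
  V = 5.263 -> Y = 10.263 ✓
All samples match this transformation.

(b) V + 5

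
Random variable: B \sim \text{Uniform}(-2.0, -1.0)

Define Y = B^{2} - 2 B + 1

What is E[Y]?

E[Y] = 1*E[B²] - 2*E[B] + 1
E[B] = -1.5
E[B²] = Var(B) + (E[B])² = 0.083333333 + 2.25 = 2.3333333
E[Y] = 1*2.3333333 - 2*(-1.5) + 1 = 6.3333333

6.3333333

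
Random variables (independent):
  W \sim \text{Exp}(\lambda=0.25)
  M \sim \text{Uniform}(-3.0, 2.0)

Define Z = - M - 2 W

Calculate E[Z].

E[Z] = -2*E[W] - 1*E[M]
E[W] = 4
E[M] = -0.5
E[Z] = -2*4 - 1*(-0.5) = -7.5

-7.5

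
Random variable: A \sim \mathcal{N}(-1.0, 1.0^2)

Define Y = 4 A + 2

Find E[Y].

For Y = 4A + 2:
E[Y] = 4 * E[A] + 2
E[A] = -1.0 = -1
E[Y] = 4 * (-1) + 2 = -2

-2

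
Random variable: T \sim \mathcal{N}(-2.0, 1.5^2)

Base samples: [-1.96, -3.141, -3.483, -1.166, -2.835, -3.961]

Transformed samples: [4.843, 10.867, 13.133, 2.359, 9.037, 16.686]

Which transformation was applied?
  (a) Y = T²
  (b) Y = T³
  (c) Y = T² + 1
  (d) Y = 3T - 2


Checking option (c) Y = T² + 1:
  T = -1.96 -> Y = 4.843 ✓
  T = -3.141 -> Y = 10.867 ✓
  T = -3.483 -> Y = 13.133 ✓
All samples match this transformation.

(c) T² + 1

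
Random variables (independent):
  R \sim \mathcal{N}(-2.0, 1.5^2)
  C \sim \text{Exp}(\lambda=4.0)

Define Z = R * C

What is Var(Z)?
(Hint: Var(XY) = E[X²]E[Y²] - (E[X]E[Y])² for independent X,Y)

Var(XY) = E[X²]E[Y²] - (E[X]E[Y])²
E[R] = -2, Var(R) = 2.25
E[C] = 0.25, Var(C) = 0.0625
E[R²] = 2.25 + (-2)² = 6.25
E[C²] = 0.0625 + 0.25² = 0.125
Var(Z) = 6.25*0.125 - (-2*0.25)²
= 0.78125 - 0.25 = 0.53125

0.53125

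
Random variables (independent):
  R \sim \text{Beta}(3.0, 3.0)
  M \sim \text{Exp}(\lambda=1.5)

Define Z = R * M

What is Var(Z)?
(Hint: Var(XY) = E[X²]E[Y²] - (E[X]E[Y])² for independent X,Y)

Var(XY) = E[X²]E[Y²] - (E[X]E[Y])²
E[R] = 0.5, Var(R) = 0.035714286
E[M] = 0.66666667, Var(M) = 0.44444444
E[R²] = 0.035714286 + 0.5² = 0.28571429
E[M²] = 0.44444444 + 0.66666667² = 0.88888889
Var(Z) = 0.28571429*0.88888889 - (0.5*0.66666667)²
= 0.25396825 - 0.11111111 = 0.14285714

0.14285714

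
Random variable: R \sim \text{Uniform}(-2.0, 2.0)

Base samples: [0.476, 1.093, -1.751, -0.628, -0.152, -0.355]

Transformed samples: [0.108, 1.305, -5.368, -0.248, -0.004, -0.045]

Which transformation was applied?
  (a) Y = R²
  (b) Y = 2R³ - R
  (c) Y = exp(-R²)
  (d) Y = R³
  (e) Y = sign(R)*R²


Checking option (d) Y = R³:
  R = 0.476 -> Y = 0.108 ✓
  R = 1.093 -> Y = 1.305 ✓
  R = -1.751 -> Y = -5.368 ✓
All samples match this transformation.

(d) R³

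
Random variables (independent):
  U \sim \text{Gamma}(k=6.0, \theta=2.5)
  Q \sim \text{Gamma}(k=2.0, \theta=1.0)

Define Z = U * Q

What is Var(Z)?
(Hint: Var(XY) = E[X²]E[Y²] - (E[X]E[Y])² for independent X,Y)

Var(XY) = E[X²]E[Y²] - (E[X]E[Y])²
E[U] = 15, Var(U) = 37.5
E[Q] = 2, Var(Q) = 2
E[U²] = 37.5 + 15² = 262.5
E[Q²] = 2 + 2² = 6
Var(Z) = 262.5*6 - (15*2)²
= 1575 - 900 = 675

675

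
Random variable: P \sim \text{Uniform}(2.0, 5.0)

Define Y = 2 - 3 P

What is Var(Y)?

For Y = aP + b: Var(Y) = a² * Var(P)
Var(P) = (5 - 2)^2/12 = 0.75
Var(Y) = (-3)² * 0.75 = 9 * 0.75 = 6.75

6.75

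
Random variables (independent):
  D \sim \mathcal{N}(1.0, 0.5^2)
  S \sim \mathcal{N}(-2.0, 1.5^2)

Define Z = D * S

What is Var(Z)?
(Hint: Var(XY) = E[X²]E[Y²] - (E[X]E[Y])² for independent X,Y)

Var(XY) = E[X²]E[Y²] - (E[X]E[Y])²
E[D] = 1, Var(D) = 0.25
E[S] = -2, Var(S) = 2.25
E[D²] = 0.25 + 1² = 1.25
E[S²] = 2.25 + (-2)² = 6.25
Var(Z) = 1.25*6.25 - (1*(-2))²
= 7.8125 - 4 = 3.8125

3.8125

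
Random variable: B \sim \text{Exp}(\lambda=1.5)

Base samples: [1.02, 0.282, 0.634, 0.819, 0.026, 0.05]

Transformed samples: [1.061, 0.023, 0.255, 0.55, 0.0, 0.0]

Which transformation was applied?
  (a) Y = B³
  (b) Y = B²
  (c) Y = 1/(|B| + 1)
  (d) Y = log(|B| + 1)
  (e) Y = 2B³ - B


Checking option (a) Y = B³:
  B = 1.02 -> Y = 1.061 ✓
  B = 0.282 -> Y = 0.023 ✓
  B = 0.634 -> Y = 0.255 ✓
All samples match this transformation.

(a) B³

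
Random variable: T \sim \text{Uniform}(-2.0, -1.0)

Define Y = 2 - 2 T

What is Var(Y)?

For Y = aT + b: Var(Y) = a² * Var(T)
Var(T) = (-1 + 2)^2/12 = 0.083333333
Var(Y) = (-2)² * 0.083333333 = 4 * 0.083333333 = 0.33333333

0.33333333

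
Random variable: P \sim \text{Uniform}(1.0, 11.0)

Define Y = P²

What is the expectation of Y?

Using E[X²] = Var(X) + (E[X])²:
E[P] = 6
Var(P) = (11 - 1)^2/12 = 8.3333333
E[P²] = 8.3333333 + 6² = 8.3333333 + 36 = 44.333333

44.333333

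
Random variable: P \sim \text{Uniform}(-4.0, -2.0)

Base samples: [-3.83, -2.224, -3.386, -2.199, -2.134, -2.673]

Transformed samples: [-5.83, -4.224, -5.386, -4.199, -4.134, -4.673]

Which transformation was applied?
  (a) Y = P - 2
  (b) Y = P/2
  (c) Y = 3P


Checking option (a) Y = P - 2:
  P = -3.83 -> Y = -5.83 ✓
  P = -2.224 -> Y = -4.224 ✓
  P = -3.386 -> Y = -5.386 ✓
All samples match this transformation.

(a) P - 2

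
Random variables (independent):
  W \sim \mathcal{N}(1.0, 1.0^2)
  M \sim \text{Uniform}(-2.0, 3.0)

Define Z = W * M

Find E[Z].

For independent RVs: E[XY] = E[X]*E[Y]
E[W] = 1
E[M] = 0.5
E[Z] = 1 * 0.5 = 0.5

0.5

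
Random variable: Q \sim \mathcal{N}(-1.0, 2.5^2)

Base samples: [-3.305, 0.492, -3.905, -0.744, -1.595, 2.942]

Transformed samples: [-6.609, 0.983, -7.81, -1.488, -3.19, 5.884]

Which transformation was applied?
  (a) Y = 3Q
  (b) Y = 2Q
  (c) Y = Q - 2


Checking option (b) Y = 2Q:
  Q = -3.305 -> Y = -6.609 ✓
  Q = 0.492 -> Y = 0.983 ✓
  Q = -3.905 -> Y = -7.81 ✓
All samples match this transformation.

(b) 2Q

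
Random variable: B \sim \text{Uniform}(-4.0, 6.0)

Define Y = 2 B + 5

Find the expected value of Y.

For Y = 2B + 5:
E[Y] = 2 * E[B] + 5
E[B] = (-4 + 6)/2 = 1
E[Y] = 2 * 1 + 5 = 7

7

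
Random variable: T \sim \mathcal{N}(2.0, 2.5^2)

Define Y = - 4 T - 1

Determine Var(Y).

For Y = aT + b: Var(Y) = a² * Var(T)
Var(T) = 2.5^2 = 6.25
Var(Y) = (-4)² * 6.25 = 16 * 6.25 = 100

100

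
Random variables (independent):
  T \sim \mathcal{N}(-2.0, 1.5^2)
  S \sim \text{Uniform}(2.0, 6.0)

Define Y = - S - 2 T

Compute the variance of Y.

For independent RVs: Var(aX + bY) = a²Var(X) + b²Var(Y)
Var(T) = 2.25
Var(S) = 1.3333333
Var(Y) = (-2)²*2.25 + (-1)²*1.3333333
= 4*2.25 + 1*1.3333333 = 10.333333

10.333333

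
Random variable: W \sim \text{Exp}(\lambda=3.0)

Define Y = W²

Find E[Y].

Using E[X²] = Var(X) + (E[X])²:
E[W] = 0.33333333
Var(W) = 1/3.0^2 = 0.11111111
E[W²] = 0.11111111 + 0.33333333² = 0.11111111 + 0.11111111 = 0.22222222

0.22222222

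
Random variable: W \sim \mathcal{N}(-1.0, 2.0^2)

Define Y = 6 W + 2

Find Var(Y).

For Y = aW + b: Var(Y) = a² * Var(W)
Var(W) = 2.0^2 = 4
Var(Y) = 6² * 4 = 36 * 4 = 144

144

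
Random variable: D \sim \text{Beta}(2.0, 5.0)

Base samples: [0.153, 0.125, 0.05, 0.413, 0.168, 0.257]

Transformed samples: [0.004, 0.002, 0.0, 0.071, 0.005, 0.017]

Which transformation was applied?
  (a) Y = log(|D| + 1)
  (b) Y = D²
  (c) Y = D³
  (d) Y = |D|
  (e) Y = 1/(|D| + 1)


Checking option (c) Y = D³:
  D = 0.153 -> Y = 0.004 ✓
  D = 0.125 -> Y = 0.002 ✓
  D = 0.05 -> Y = 0.0 ✓
All samples match this transformation.

(c) D³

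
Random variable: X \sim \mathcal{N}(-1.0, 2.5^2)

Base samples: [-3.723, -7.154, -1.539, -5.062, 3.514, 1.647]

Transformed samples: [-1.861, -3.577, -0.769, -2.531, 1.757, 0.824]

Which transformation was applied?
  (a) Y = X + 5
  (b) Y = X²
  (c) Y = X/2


Checking option (c) Y = X/2:
  X = -3.723 -> Y = -1.861 ✓
  X = -7.154 -> Y = -3.577 ✓
  X = -1.539 -> Y = -0.769 ✓
All samples match this transformation.

(c) X/2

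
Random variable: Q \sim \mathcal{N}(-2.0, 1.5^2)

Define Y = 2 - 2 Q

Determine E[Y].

For Y = -2Q + 2:
E[Y] = -2 * E[Q] + 2
E[Q] = -2.0 = -2
E[Y] = -2 * (-2) + 2 = 6

6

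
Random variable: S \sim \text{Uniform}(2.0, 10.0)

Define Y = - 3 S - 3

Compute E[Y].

For Y = -3S - 3:
E[Y] = -3 * E[S] - 3
E[S] = (2 + 10)/2 = 6
E[Y] = -3 * 6 - 3 = -21

-21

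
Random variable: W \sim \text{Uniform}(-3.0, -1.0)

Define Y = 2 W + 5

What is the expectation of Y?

For Y = 2W + 5:
E[Y] = 2 * E[W] + 5
E[W] = (-3 - 1)/2 = -2
E[Y] = 2 * (-2) + 5 = 1

1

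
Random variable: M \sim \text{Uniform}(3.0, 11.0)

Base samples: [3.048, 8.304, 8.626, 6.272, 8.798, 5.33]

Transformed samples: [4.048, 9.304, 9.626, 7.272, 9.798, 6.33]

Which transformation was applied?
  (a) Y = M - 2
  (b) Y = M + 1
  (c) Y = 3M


Checking option (b) Y = M + 1:
  M = 3.048 -> Y = 4.048 ✓
  M = 8.304 -> Y = 9.304 ✓
  M = 8.626 -> Y = 9.626 ✓
All samples match this transformation.

(b) M + 1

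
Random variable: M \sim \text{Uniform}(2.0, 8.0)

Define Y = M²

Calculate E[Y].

Using E[X²] = Var(X) + (E[X])²:
E[M] = 5
Var(M) = (8 - 2)^2/12 = 3
E[M²] = 3 + 5² = 3 + 25 = 28

28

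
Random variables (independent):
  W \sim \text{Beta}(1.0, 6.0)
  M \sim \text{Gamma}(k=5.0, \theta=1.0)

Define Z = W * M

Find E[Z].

For independent RVs: E[XY] = E[X]*E[Y]
E[W] = 0.14285714
E[M] = 5
E[Z] = 0.14285714 * 5 = 0.71428571

0.71428571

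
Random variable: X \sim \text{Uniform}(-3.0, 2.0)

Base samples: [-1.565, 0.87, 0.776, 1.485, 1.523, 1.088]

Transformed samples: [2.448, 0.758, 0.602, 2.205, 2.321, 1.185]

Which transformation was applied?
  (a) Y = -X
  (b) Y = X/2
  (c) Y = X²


Checking option (c) Y = X²:
  X = -1.565 -> Y = 2.448 ✓
  X = 0.87 -> Y = 0.758 ✓
  X = 0.776 -> Y = 0.602 ✓
All samples match this transformation.

(c) X²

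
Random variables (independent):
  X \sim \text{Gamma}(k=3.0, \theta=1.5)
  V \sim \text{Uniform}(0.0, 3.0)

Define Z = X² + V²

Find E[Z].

E[Z] = E[X²] + E[V²]
E[X²] = Var(X) + E[X]² = 6.75 + 20.25 = 27
E[V²] = Var(V) + E[V]² = 0.75 + 2.25 = 3
E[Z] = 27 + 3 = 30

30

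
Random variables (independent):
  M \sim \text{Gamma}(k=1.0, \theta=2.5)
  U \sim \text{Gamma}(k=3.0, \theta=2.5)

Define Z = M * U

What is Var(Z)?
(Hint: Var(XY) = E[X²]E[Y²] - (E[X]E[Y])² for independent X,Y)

Var(XY) = E[X²]E[Y²] - (E[X]E[Y])²
E[M] = 2.5, Var(M) = 6.25
E[U] = 7.5, Var(U) = 18.75
E[M²] = 6.25 + 2.5² = 12.5
E[U²] = 18.75 + 7.5² = 75
Var(Z) = 12.5*75 - (2.5*7.5)²
= 937.5 - 351.5625 = 585.9375

585.9375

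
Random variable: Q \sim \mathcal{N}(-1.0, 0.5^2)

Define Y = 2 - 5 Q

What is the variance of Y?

For Y = aQ + b: Var(Y) = a² * Var(Q)
Var(Q) = 0.5^2 = 0.25
Var(Y) = (-5)² * 0.25 = 25 * 0.25 = 6.25

6.25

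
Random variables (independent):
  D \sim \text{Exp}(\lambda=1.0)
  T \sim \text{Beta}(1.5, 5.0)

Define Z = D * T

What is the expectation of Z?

For independent RVs: E[XY] = E[X]*E[Y]
E[D] = 1
E[T] = 0.23076923
E[Z] = 1 * 0.23076923 = 0.23076923

0.23076923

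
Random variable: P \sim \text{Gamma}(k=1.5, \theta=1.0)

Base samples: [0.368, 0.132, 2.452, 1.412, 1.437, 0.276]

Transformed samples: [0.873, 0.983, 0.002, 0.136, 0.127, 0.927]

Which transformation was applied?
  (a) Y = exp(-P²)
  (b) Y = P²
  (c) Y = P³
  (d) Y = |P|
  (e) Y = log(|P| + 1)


Checking option (a) Y = exp(-P²):
  P = 0.368 -> Y = 0.873 ✓
  P = 0.132 -> Y = 0.983 ✓
  P = 2.452 -> Y = 0.002 ✓
All samples match this transformation.

(a) exp(-P²)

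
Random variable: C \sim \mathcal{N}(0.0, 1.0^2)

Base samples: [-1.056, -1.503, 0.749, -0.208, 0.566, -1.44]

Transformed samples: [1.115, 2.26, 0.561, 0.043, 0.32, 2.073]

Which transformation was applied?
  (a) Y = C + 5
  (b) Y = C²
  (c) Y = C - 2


Checking option (b) Y = C²:
  C = -1.056 -> Y = 1.115 ✓
  C = -1.503 -> Y = 2.26 ✓
  C = 0.749 -> Y = 0.561 ✓
All samples match this transformation.

(b) C²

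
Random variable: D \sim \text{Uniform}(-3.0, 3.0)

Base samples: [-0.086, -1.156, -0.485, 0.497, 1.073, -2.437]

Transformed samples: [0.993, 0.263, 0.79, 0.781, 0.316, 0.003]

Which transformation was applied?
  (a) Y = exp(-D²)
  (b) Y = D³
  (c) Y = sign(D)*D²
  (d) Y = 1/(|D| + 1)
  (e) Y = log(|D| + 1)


Checking option (a) Y = exp(-D²):
  D = -0.086 -> Y = 0.993 ✓
  D = -1.156 -> Y = 0.263 ✓
  D = -0.485 -> Y = 0.79 ✓
All samples match this transformation.

(a) exp(-D²)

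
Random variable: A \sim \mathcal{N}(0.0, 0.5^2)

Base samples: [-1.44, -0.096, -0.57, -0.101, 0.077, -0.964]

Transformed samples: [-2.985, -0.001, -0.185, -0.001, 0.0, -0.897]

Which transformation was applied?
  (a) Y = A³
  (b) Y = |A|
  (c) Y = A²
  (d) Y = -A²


Checking option (a) Y = A³:
  A = -1.44 -> Y = -2.985 ✓
  A = -0.096 -> Y = -0.001 ✓
  A = -0.57 -> Y = -0.185 ✓
All samples match this transformation.

(a) A³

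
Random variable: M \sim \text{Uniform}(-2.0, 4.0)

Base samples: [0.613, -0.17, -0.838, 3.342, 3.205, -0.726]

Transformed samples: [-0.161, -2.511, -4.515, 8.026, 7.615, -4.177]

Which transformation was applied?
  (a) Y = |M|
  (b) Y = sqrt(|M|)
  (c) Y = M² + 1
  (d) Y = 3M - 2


Checking option (d) Y = 3M - 2:
  M = 0.613 -> Y = -0.161 ✓
  M = -0.17 -> Y = -2.511 ✓
  M = -0.838 -> Y = -4.515 ✓
All samples match this transformation.

(d) 3M - 2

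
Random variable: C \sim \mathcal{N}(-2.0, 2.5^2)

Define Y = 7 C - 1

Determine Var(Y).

For Y = aC + b: Var(Y) = a² * Var(C)
Var(C) = 2.5^2 = 6.25
Var(Y) = 7² * 6.25 = 49 * 6.25 = 306.25

306.25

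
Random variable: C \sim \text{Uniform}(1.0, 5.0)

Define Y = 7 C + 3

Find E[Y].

For Y = 7C + 3:
E[Y] = 7 * E[C] + 3
E[C] = (1 + 5)/2 = 3
E[Y] = 7 * 3 + 3 = 24

24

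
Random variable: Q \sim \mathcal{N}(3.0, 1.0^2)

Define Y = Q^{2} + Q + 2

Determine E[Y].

E[Y] = 1*E[Q²] + 1*E[Q] + 2
E[Q] = 3
E[Q²] = Var(Q) + (E[Q])² = 1 + 9 = 10
E[Y] = 1*10 + 1*3 + 2 = 15

15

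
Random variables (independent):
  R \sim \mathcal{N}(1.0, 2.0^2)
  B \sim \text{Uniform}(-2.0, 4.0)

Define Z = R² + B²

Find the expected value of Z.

E[Z] = E[R²] + E[B²]
E[R²] = Var(R) + E[R]² = 4 + 1 = 5
E[B²] = Var(B) + E[B]² = 3 + 1 = 4
E[Z] = 5 + 4 = 9

9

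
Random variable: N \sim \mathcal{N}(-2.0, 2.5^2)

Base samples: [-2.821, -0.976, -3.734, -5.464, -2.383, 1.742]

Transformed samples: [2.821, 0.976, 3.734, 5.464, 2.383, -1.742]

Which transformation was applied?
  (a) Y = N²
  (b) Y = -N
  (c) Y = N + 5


Checking option (b) Y = -N:
  N = -2.821 -> Y = 2.821 ✓
  N = -0.976 -> Y = 0.976 ✓
  N = -3.734 -> Y = 3.734 ✓
All samples match this transformation.

(b) -N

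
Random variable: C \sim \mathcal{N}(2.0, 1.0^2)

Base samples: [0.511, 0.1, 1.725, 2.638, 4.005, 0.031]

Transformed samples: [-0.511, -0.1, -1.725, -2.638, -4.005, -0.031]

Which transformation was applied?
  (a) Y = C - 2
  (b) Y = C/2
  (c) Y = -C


Checking option (c) Y = -C:
  C = 0.511 -> Y = -0.511 ✓
  C = 0.1 -> Y = -0.1 ✓
  C = 1.725 -> Y = -1.725 ✓
All samples match this transformation.

(c) -C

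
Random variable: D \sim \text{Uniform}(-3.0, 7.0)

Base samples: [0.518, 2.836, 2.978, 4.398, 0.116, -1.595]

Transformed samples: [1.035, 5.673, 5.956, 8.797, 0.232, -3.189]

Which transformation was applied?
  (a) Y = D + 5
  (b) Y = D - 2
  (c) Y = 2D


Checking option (c) Y = 2D:
  D = 0.518 -> Y = 1.035 ✓
  D = 2.836 -> Y = 5.673 ✓
  D = 2.978 -> Y = 5.956 ✓
All samples match this transformation.

(c) 2D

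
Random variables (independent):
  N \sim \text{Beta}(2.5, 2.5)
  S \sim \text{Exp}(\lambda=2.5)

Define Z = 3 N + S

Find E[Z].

E[Z] = 3*E[N] + 1*E[S]
E[N] = 0.5
E[S] = 0.4
E[Z] = 3*0.5 + 1*0.4 = 1.9

1.9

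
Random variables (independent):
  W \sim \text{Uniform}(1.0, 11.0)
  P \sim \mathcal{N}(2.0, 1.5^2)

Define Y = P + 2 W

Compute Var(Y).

For independent RVs: Var(aX + bY) = a²Var(X) + b²Var(Y)
Var(W) = 8.3333333
Var(P) = 2.25
Var(Y) = 2²*8.3333333 + 1²*2.25
= 4*8.3333333 + 1*2.25 = 35.583333

35.583333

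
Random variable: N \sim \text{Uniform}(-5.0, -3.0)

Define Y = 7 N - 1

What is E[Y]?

For Y = 7N - 1:
E[Y] = 7 * E[N] - 1
E[N] = (-5 - 3)/2 = -4
E[Y] = 7 * (-4) - 1 = -29

-29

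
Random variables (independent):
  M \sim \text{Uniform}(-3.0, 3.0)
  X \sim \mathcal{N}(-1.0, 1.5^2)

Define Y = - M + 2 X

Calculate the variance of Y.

For independent RVs: Var(aX + bY) = a²Var(X) + b²Var(Y)
Var(M) = 3
Var(X) = 2.25
Var(Y) = (-1)²*3 + 2²*2.25
= 1*3 + 4*2.25 = 12

12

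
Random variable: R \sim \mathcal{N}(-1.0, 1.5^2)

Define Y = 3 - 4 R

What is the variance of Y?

For Y = aR + b: Var(Y) = a² * Var(R)
Var(R) = 1.5^2 = 2.25
Var(Y) = (-4)² * 2.25 = 16 * 2.25 = 36

36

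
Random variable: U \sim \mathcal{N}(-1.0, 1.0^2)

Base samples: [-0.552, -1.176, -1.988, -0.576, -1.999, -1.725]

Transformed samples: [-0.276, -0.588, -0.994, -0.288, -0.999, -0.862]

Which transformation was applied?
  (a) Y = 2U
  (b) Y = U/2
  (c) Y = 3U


Checking option (b) Y = U/2:
  U = -0.552 -> Y = -0.276 ✓
  U = -1.176 -> Y = -0.588 ✓
  U = -1.988 -> Y = -0.994 ✓
All samples match this transformation.

(b) U/2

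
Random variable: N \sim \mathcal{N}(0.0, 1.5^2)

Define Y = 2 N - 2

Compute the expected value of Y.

For Y = 2N - 2:
E[Y] = 2 * E[N] - 2
E[N] = 0.0 = 0
E[Y] = 2 * 0 - 2 = -2

-2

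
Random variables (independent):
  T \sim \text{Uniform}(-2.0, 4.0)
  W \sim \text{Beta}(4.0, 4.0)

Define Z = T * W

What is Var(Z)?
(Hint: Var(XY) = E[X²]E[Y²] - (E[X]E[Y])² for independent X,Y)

Var(XY) = E[X²]E[Y²] - (E[X]E[Y])²
E[T] = 1, Var(T) = 3
E[W] = 0.5, Var(W) = 0.027777778
E[T²] = 3 + 1² = 4
E[W²] = 0.027777778 + 0.5² = 0.27777778
Var(Z) = 4*0.27777778 - (1*0.5)²
= 1.1111111 - 0.25 = 0.86111111

0.86111111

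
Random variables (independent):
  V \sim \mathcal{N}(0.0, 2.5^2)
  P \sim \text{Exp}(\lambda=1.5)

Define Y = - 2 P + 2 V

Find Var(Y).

For independent RVs: Var(aX + bY) = a²Var(X) + b²Var(Y)
Var(V) = 6.25
Var(P) = 0.44444444
Var(Y) = 2²*6.25 + (-2)²*0.44444444
= 4*6.25 + 4*0.44444444 = 26.777778

26.777778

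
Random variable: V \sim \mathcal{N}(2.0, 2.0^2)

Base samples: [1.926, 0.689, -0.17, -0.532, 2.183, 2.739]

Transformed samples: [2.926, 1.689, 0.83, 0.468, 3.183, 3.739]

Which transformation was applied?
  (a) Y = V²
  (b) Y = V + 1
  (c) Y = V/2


Checking option (b) Y = V + 1:
  V = 1.926 -> Y = 2.926 ✓
  V = 0.689 -> Y = 1.689 ✓
  V = -0.17 -> Y = 0.83 ✓
All samples match this transformation.

(b) V + 1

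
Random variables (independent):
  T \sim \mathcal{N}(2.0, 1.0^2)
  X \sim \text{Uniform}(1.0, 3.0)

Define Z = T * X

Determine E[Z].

For independent RVs: E[XY] = E[X]*E[Y]
E[T] = 2
E[X] = 2
E[Z] = 2 * 2 = 4

4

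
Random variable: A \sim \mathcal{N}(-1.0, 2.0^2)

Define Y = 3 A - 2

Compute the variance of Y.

For Y = aA + b: Var(Y) = a² * Var(A)
Var(A) = 2.0^2 = 4
Var(Y) = 3² * 4 = 9 * 4 = 36

36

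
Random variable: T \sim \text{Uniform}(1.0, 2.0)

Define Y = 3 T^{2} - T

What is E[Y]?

E[Y] = 3*E[T²] - 1*E[T]
E[T] = 1.5
E[T²] = Var(T) + (E[T])² = 0.083333333 + 2.25 = 2.3333333
E[Y] = 3*2.3333333 - 1*1.5 = 5.5

5.5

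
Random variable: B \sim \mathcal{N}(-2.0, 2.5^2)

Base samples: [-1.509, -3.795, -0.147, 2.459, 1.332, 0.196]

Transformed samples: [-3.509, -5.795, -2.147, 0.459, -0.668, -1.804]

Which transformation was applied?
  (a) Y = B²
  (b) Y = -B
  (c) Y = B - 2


Checking option (c) Y = B - 2:
  B = -1.509 -> Y = -3.509 ✓
  B = -3.795 -> Y = -5.795 ✓
  B = -0.147 -> Y = -2.147 ✓
All samples match this transformation.

(c) B - 2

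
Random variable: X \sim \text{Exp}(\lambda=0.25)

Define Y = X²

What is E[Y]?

E[X²] = Var(X) + (E[X])² = 16 + 16 = 32

32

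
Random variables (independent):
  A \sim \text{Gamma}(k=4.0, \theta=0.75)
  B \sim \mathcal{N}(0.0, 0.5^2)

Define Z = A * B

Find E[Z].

For independent RVs: E[XY] = E[X]*E[Y]
E[A] = 3
E[B] = 0
E[Z] = 3 * 0 = 0

0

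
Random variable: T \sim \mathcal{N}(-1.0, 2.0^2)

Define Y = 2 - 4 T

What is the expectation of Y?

For Y = -4T + 2:
E[Y] = -4 * E[T] + 2
E[T] = -1.0 = -1
E[Y] = -4 * (-1) + 2 = 6

6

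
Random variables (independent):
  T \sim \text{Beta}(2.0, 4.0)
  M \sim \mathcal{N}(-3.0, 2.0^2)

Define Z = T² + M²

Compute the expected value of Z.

E[Z] = E[T²] + E[M²]
E[T²] = Var(T) + E[T]² = 0.031746032 + 0.11111111 = 0.14285714
E[M²] = Var(M) + E[M]² = 4 + 9 = 13
E[Z] = 0.14285714 + 13 = 13.142857

13.142857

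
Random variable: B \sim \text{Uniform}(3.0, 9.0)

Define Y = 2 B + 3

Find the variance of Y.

For Y = aB + b: Var(Y) = a² * Var(B)
Var(B) = (9 - 3)^2/12 = 3
Var(Y) = 2² * 3 = 4 * 3 = 12

12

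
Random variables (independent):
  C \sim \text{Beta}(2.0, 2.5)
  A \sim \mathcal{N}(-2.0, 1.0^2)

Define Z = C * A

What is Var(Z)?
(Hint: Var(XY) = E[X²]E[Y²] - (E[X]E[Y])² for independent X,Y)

Var(XY) = E[X²]E[Y²] - (E[X]E[Y])²
E[C] = 0.44444444, Var(C) = 0.044893378
E[A] = -2, Var(A) = 1
E[C²] = 0.044893378 + 0.44444444² = 0.24242424
E[A²] = 1 + (-2)² = 5
Var(Z) = 0.24242424*5 - (0.44444444*(-2))²
= 1.2121212 - 0.79012346 = 0.42199776

0.42199776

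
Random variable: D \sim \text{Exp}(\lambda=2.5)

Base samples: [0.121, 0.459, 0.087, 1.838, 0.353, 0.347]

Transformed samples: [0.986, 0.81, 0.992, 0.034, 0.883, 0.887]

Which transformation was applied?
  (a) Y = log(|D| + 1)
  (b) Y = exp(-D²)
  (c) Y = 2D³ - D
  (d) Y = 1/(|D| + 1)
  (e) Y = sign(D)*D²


Checking option (b) Y = exp(-D²):
  D = 0.121 -> Y = 0.986 ✓
  D = 0.459 -> Y = 0.81 ✓
  D = 0.087 -> Y = 0.992 ✓
All samples match this transformation.

(b) exp(-D²)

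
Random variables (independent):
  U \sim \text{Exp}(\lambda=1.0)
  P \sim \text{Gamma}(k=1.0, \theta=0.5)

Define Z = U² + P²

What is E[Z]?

E[Z] = E[U²] + E[P²]
E[U²] = Var(U) + E[U]² = 1 + 1 = 2
E[P²] = Var(P) + E[P]² = 0.25 + 0.25 = 0.5
E[Z] = 2 + 0.5 = 2.5

2.5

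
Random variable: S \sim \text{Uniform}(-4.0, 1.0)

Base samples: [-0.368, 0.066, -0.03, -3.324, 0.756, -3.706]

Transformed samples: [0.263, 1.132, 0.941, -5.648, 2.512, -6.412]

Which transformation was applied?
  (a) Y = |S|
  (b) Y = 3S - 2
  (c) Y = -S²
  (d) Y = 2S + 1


Checking option (d) Y = 2S + 1:
  S = -0.368 -> Y = 0.263 ✓
  S = 0.066 -> Y = 1.132 ✓
  S = -0.03 -> Y = 0.941 ✓
All samples match this transformation.

(d) 2S + 1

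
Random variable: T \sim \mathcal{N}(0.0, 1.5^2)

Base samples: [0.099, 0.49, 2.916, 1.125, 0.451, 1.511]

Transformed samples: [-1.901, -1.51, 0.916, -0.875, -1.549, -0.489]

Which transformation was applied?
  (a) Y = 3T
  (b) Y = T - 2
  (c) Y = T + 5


Checking option (b) Y = T - 2:
  T = 0.099 -> Y = -1.901 ✓
  T = 0.49 -> Y = -1.51 ✓
  T = 2.916 -> Y = 0.916 ✓
All samples match this transformation.

(b) T - 2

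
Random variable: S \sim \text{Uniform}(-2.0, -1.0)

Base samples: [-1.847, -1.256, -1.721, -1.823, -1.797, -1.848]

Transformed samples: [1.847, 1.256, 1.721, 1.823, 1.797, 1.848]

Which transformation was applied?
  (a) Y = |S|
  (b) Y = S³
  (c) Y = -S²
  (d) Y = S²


Checking option (a) Y = |S|:
  S = -1.847 -> Y = 1.847 ✓
  S = -1.256 -> Y = 1.256 ✓
  S = -1.721 -> Y = 1.721 ✓
All samples match this transformation.

(a) |S|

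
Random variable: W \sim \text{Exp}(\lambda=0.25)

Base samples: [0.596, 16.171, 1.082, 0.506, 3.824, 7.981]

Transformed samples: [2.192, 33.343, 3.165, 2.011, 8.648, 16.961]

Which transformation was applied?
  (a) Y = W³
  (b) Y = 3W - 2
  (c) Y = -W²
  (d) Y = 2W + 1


Checking option (d) Y = 2W + 1:
  W = 0.596 -> Y = 2.192 ✓
  W = 16.171 -> Y = 33.343 ✓
  W = 1.082 -> Y = 3.165 ✓
All samples match this transformation.

(d) 2W + 1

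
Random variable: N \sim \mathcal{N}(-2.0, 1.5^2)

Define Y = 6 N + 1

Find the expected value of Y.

For Y = 6N + 1:
E[Y] = 6 * E[N] + 1
E[N] = -2.0 = -2
E[Y] = 6 * (-2) + 1 = -11

-11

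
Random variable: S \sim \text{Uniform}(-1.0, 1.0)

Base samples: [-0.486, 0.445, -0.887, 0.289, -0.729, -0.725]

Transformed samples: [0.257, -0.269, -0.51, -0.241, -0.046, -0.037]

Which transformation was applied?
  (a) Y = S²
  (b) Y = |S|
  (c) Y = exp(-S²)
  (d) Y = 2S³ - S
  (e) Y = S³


Checking option (d) Y = 2S³ - S:
  S = -0.486 -> Y = 0.257 ✓
  S = 0.445 -> Y = -0.269 ✓
  S = -0.887 -> Y = -0.51 ✓
All samples match this transformation.

(d) 2S³ - S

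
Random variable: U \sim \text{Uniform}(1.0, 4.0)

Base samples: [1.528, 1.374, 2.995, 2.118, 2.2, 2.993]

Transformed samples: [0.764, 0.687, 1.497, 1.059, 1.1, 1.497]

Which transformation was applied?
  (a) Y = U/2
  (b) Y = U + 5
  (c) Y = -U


Checking option (a) Y = U/2:
  U = 1.528 -> Y = 0.764 ✓
  U = 1.374 -> Y = 0.687 ✓
  U = 2.995 -> Y = 1.497 ✓
All samples match this transformation.

(a) U/2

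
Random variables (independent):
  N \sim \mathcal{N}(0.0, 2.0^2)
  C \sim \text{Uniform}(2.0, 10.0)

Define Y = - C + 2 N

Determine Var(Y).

For independent RVs: Var(aX + bY) = a²Var(X) + b²Var(Y)
Var(N) = 4
Var(C) = 5.3333333
Var(Y) = 2²*4 + (-1)²*5.3333333
= 4*4 + 1*5.3333333 = 21.333333

21.333333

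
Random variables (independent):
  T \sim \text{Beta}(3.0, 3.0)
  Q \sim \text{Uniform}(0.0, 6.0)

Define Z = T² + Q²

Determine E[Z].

E[Z] = E[T²] + E[Q²]
E[T²] = Var(T) + E[T]² = 0.035714286 + 0.25 = 0.28571429
E[Q²] = Var(Q) + E[Q]² = 3 + 9 = 12
E[Z] = 0.28571429 + 12 = 12.285714

12.285714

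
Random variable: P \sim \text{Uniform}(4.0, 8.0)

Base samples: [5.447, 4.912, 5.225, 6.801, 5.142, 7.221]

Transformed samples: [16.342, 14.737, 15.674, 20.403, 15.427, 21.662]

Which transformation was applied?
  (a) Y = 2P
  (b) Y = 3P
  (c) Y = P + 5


Checking option (b) Y = 3P:
  P = 5.447 -> Y = 16.342 ✓
  P = 4.912 -> Y = 14.737 ✓
  P = 5.225 -> Y = 15.674 ✓
All samples match this transformation.

(b) 3P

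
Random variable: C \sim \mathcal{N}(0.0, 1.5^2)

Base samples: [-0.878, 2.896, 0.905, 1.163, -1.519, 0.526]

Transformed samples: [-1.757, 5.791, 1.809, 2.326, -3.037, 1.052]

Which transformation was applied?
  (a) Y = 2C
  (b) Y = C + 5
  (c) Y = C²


Checking option (a) Y = 2C:
  C = -0.878 -> Y = -1.757 ✓
  C = 2.896 -> Y = 5.791 ✓
  C = 0.905 -> Y = 1.809 ✓
All samples match this transformation.

(a) 2C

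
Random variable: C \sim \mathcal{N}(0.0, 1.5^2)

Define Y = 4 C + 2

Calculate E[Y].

For Y = 4C + 2:
E[Y] = 4 * E[C] + 2
E[C] = 0.0 = 0
E[Y] = 4 * 0 + 2 = 2

2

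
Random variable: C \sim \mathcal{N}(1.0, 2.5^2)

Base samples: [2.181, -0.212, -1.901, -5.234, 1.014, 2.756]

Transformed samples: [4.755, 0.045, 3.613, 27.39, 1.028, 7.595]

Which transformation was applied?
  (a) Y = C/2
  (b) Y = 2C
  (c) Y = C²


Checking option (c) Y = C²:
  C = 2.181 -> Y = 4.755 ✓
  C = -0.212 -> Y = 0.045 ✓
  C = -1.901 -> Y = 3.613 ✓
All samples match this transformation.

(c) C²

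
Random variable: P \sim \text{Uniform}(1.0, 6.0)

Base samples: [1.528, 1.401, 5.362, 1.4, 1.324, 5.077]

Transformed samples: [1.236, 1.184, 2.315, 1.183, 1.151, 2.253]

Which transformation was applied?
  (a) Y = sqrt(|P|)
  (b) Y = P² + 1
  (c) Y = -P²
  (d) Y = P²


Checking option (a) Y = sqrt(|P|):
  P = 1.528 -> Y = 1.236 ✓
  P = 1.401 -> Y = 1.184 ✓
  P = 5.362 -> Y = 2.315 ✓
All samples match this transformation.

(a) sqrt(|P|)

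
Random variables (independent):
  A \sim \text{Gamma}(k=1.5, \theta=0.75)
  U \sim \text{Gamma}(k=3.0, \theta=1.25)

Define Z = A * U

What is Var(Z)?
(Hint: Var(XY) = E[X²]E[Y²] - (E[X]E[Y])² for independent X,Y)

Var(XY) = E[X²]E[Y²] - (E[X]E[Y])²
E[A] = 1.125, Var(A) = 0.84375
E[U] = 3.75, Var(U) = 4.6875
E[A²] = 0.84375 + 1.125² = 2.109375
E[U²] = 4.6875 + 3.75² = 18.75
Var(Z) = 2.109375*18.75 - (1.125*3.75)²
= 39.550781 - 17.797852 = 21.75293

21.75293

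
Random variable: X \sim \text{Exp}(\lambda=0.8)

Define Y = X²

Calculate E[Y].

E[X²] = Var(X) + (E[X])² = 1.5625 + 1.5625 = 3.125

3.125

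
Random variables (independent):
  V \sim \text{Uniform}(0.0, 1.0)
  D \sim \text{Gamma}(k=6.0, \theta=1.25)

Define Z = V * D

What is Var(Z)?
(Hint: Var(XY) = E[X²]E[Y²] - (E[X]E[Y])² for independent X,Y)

Var(XY) = E[X²]E[Y²] - (E[X]E[Y])²
E[V] = 0.5, Var(V) = 0.083333333
E[D] = 7.5, Var(D) = 9.375
E[V²] = 0.083333333 + 0.5² = 0.33333333
E[D²] = 9.375 + 7.5² = 65.625
Var(Z) = 0.33333333*65.625 - (0.5*7.5)²
= 21.875 - 14.0625 = 7.8125

7.8125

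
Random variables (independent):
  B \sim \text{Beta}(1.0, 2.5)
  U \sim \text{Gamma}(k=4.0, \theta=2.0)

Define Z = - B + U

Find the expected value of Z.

E[Z] = -1*E[B] + 1*E[U]
E[B] = 0.28571429
E[U] = 8
E[Z] = -1*0.28571429 + 1*8 = 7.7142857

7.7142857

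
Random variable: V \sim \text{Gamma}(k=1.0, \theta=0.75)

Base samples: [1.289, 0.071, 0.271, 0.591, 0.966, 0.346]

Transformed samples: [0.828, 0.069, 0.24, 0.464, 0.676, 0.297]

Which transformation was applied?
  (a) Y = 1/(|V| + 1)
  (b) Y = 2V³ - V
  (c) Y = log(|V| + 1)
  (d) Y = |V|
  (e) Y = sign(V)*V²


Checking option (c) Y = log(|V| + 1):
  V = 1.289 -> Y = 0.828 ✓
  V = 0.071 -> Y = 0.069 ✓
  V = 0.271 -> Y = 0.24 ✓
All samples match this transformation.

(c) log(|V| + 1)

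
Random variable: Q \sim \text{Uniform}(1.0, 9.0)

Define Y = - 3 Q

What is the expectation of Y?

For Y = -3Q:
E[Y] = -3 * E[Q]
E[Q] = (1 + 9)/2 = 5
E[Y] = -3 * 5 = -15

-15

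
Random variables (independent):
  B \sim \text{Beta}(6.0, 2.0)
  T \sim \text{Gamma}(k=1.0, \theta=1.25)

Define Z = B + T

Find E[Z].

E[Z] = 1*E[B] + 1*E[T]
E[B] = 0.75
E[T] = 1.25
E[Z] = 1*0.75 + 1*1.25 = 2

2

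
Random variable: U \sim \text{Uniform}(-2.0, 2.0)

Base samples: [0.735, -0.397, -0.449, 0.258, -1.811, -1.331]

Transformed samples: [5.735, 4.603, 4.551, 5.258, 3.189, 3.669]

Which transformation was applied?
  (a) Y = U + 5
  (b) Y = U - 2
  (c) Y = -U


Checking option (a) Y = U + 5:
  U = 0.735 -> Y = 5.735 ✓
  U = -0.397 -> Y = 4.603 ✓
  U = -0.449 -> Y = 4.551 ✓
All samples match this transformation.

(a) U + 5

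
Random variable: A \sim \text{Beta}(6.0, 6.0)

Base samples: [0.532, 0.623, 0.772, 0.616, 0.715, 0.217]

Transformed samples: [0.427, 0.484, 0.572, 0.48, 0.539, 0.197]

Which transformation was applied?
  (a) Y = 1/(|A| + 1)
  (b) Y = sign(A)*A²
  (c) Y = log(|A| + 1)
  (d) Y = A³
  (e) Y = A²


Checking option (c) Y = log(|A| + 1):
  A = 0.532 -> Y = 0.427 ✓
  A = 0.623 -> Y = 0.484 ✓
  A = 0.772 -> Y = 0.572 ✓
All samples match this transformation.

(c) log(|A| + 1)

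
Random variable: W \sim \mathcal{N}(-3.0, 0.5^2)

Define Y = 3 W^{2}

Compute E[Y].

E[Y] = 3*E[W²]
E[W] = -3
E[W²] = Var(W) + (E[W])² = 0.25 + 9 = 9.25
E[Y] = 3*9.25 = 27.75

27.75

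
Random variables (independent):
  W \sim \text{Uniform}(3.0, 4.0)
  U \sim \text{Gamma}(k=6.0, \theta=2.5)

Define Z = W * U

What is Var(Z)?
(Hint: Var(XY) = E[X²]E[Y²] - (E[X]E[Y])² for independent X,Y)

Var(XY) = E[X²]E[Y²] - (E[X]E[Y])²
E[W] = 3.5, Var(W) = 0.083333333
E[U] = 15, Var(U) = 37.5
E[W²] = 0.083333333 + 3.5² = 12.333333
E[U²] = 37.5 + 15² = 262.5
Var(Z) = 12.333333*262.5 - (3.5*15)²
= 3237.5 - 2756.25 = 481.25

481.25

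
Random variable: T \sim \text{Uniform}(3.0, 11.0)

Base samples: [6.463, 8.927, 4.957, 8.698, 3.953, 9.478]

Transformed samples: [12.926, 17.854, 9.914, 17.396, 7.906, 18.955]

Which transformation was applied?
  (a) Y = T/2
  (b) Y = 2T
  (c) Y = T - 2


Checking option (b) Y = 2T:
  T = 6.463 -> Y = 12.926 ✓
  T = 8.927 -> Y = 17.854 ✓
  T = 4.957 -> Y = 9.914 ✓
All samples match this transformation.

(b) 2T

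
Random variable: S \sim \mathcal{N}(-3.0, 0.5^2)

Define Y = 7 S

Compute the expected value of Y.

For Y = 7S:
E[Y] = 7 * E[S]
E[S] = -3.0 = -3
E[Y] = 7 * (-3) = -21

-21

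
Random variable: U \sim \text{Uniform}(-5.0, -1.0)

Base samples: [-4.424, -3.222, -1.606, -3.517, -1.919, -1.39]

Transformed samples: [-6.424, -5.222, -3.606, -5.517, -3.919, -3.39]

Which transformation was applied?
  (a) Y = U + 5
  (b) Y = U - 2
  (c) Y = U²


Checking option (b) Y = U - 2:
  U = -4.424 -> Y = -6.424 ✓
  U = -3.222 -> Y = -5.222 ✓
  U = -1.606 -> Y = -3.606 ✓
All samples match this transformation.

(b) U - 2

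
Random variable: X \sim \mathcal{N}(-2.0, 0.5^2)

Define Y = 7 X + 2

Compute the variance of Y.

For Y = aX + b: Var(Y) = a² * Var(X)
Var(X) = 0.5^2 = 0.25
Var(Y) = 7² * 0.25 = 49 * 0.25 = 12.25

12.25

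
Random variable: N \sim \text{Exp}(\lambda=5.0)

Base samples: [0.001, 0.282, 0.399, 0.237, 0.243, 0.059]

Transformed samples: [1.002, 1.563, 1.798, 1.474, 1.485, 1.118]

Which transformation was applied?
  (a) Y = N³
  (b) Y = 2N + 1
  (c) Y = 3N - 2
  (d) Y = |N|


Checking option (b) Y = 2N + 1:
  N = 0.001 -> Y = 1.002 ✓
  N = 0.282 -> Y = 1.563 ✓
  N = 0.399 -> Y = 1.798 ✓
All samples match this transformation.

(b) 2N + 1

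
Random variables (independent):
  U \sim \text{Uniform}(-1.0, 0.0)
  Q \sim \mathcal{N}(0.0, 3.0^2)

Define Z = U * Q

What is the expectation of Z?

For independent RVs: E[XY] = E[X]*E[Y]
E[U] = -0.5
E[Q] = 0
E[Z] = -0.5 * 0 = 0

0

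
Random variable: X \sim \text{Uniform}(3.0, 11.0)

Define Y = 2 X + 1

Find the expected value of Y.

For Y = 2X + 1:
E[Y] = 2 * E[X] + 1
E[X] = (3 + 11)/2 = 7
E[Y] = 2 * 7 + 1 = 15

15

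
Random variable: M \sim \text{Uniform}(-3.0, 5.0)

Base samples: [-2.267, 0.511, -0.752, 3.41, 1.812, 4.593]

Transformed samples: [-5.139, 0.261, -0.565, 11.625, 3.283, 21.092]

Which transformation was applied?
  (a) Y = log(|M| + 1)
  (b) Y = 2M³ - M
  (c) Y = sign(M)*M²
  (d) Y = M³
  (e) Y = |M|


Checking option (c) Y = sign(M)*M²:
  M = -2.267 -> Y = -5.139 ✓
  M = 0.511 -> Y = 0.261 ✓
  M = -0.752 -> Y = -0.565 ✓
All samples match this transformation.

(c) sign(M)*M²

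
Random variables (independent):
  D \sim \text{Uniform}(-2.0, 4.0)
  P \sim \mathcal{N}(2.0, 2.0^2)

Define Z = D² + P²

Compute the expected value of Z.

E[Z] = E[D²] + E[P²]
E[D²] = Var(D) + E[D]² = 3 + 1 = 4
E[P²] = Var(P) + E[P]² = 4 + 4 = 8
E[Z] = 4 + 8 = 12

12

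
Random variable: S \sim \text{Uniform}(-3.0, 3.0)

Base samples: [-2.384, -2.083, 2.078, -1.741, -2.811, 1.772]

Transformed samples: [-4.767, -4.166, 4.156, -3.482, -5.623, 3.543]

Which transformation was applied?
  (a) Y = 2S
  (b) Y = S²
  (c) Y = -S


Checking option (a) Y = 2S:
  S = -2.384 -> Y = -4.767 ✓
  S = -2.083 -> Y = -4.166 ✓
  S = 2.078 -> Y = 4.156 ✓
All samples match this transformation.

(a) 2S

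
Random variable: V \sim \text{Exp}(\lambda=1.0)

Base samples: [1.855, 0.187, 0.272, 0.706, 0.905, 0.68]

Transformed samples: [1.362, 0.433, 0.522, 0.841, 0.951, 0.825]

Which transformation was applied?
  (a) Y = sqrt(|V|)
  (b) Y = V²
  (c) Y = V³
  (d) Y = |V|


Checking option (a) Y = sqrt(|V|):
  V = 1.855 -> Y = 1.362 ✓
  V = 0.187 -> Y = 0.433 ✓
  V = 0.272 -> Y = 0.522 ✓
All samples match this transformation.

(a) sqrt(|V|)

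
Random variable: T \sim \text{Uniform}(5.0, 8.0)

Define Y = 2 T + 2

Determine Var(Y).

For Y = aT + b: Var(Y) = a² * Var(T)
Var(T) = (8 - 5)^2/12 = 0.75
Var(Y) = 2² * 0.75 = 4 * 0.75 = 3

3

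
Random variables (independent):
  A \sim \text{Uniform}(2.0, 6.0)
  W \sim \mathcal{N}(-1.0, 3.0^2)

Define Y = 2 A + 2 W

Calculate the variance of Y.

For independent RVs: Var(aX + bY) = a²Var(X) + b²Var(Y)
Var(A) = 1.3333333
Var(W) = 9
Var(Y) = 2²*1.3333333 + 2²*9
= 4*1.3333333 + 4*9 = 41.333333

41.333333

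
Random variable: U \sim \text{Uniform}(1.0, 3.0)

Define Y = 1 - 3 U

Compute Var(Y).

For Y = aU + b: Var(Y) = a² * Var(U)
Var(U) = (3 - 1)^2/12 = 0.33333333
Var(Y) = (-3)² * 0.33333333 = 9 * 0.33333333 = 3

3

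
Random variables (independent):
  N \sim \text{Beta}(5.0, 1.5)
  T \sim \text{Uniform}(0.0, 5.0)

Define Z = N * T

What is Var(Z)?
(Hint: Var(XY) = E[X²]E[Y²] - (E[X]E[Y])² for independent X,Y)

Var(XY) = E[X²]E[Y²] - (E[X]E[Y])²
E[N] = 0.76923077, Var(N) = 0.023668639
E[T] = 2.5, Var(T) = 2.0833333
E[N²] = 0.023668639 + 0.76923077² = 0.61538462
E[T²] = 2.0833333 + 2.5² = 8.3333333
Var(Z) = 0.61538462*8.3333333 - (0.76923077*2.5)²
= 5.1282051 - 3.6982249 = 1.4299803

1.4299803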